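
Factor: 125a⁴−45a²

Factor out 5a², leaving 25a²−9, which is a difference of two squares.

5a²(5a+3)(5a−3)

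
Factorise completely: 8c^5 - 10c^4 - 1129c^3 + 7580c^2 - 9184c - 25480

(2c - 13)(4c + 5)(c + 14)(c^2 - 10c + 28)

Among the possible rational roots, c = 13/2 is a root, giving the factor (2c - 13) and quotient 4c^4 + 21c^3 - 428c^2 + 1008c + 1960.
Next, c = -14 is a root, so (c + 14) is a factor; dividing leaves 4c^3 - 35c^2 + 62c + 140.
Next, c = -5/4 is a root, so (4c + 5) is a factor; dividing leaves c^2 - 10c + 28.
The quadratic c^2 - 10c + 28 has discriminant -12 < 0 and is irreducible over ℤ.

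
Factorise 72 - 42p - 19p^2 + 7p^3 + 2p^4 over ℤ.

(2p - 3)(p + 3)(p + 4)(p - 2)

Testing divisors of the constant over divisors of the leading coefficient, p = -4 is a root, so (p + 4) is a factor; dividing leaves 2p^3 - p^2 - 15p + 18.
Continuing, p = -3 is a root, so (p + 3) divides it; the quotient is 2p^2 - 7p + 6.
The remaining quadratic factors as (p - 2)(2p - 3).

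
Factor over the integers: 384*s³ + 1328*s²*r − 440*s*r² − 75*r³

(12*s − 5*r)*(4*s + 15*r)*(8*s + r)

Group: 12*s*(32*s² + 124*s*r + 15*r²) − 5*r*(32*s² + 124*s*r + 15*r²); both groups contain (32*s² + 124*s*r + 15*r²), so (12*s − 5*r) is a factor with cofactor 32*s² + 124*s*r + 15*r².
The cofactor groups again: 32*s² + 124*s*r + 15*r² = 8*s*(4*s + 15*r) + r*(4*s + 15*r); both groups contain (4*s + 15*r), giving (8*s + r)*(4*s + 15*r).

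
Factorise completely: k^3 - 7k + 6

Among the possible rational roots, k = 1 is a root, so (k - 1) divides it; the quotient is k^2 + k - 6.
The remaining quadratic factors as (k - 2)(k + 3).

(k + 3)(k - 1)(k - 2)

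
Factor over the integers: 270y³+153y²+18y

Pull out the common factor 9y, then factor the remaining trinomial.

9y(5y+2)(6y+1)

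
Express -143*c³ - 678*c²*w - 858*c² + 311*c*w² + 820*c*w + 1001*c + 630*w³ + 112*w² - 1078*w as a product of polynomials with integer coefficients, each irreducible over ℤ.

-(11*c + 9*w - 11)*(13*c - 14*w)*(c + 5*w + 7)

Group: 13*c*(-11*c² - 64*c*w - 66*c - 45*w² - 8*w + 77) - 14*w*(-11*c² - 64*c*w - 66*c - 45*w² - 8*w + 77); both groups contain (-11*c² - 64*c*w - 66*c - 45*w² - 8*w + 77), so (13*c - 14*w) is a factor with cofactor -11*c² - 64*c*w - 66*c - 45*w² - 8*w + 77.
The cofactor groups again: -11*c² - 64*c*w - 66*c - 45*w² - 8*w + 77 = -11*c*(c + 5*w + 7) + (-9*w + 11)*(c + 5*w + 7); both groups contain (c + 5*w + 7), giving -(11*c + 9*w - 11)*(c + 5*w + 7).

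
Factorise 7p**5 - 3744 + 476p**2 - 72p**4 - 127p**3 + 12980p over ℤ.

(7p - 2)(p - 8)(p - 9)(p**2 + 7p + 26)

Trying the rational-root candidates, p = 9 is a root, giving the factor (p - 9) and quotient 7p**4 - 9p**3 - 208p**2 - 1396p + 416.
Next, p = 8 is a root, so (p - 8) divides it; the quotient is 7p**3 + 47p**2 + 168p - 52.
Next, p = 2/7 is a root, giving the factor (7p - 2) and quotient p**2 + 7p + 26.
The quadratic p**2 + 7p + 26 has discriminant -55 < 0 and is irreducible over ℤ.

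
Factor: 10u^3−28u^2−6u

Pull out the common factor 2u, then factor the remaining trinomial.

2u(5u+1)(u−3)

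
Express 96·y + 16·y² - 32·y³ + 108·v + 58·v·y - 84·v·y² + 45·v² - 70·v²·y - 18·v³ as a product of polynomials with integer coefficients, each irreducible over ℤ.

-(2·v + 2·y + 3)·(9·v + 8·y)·(v + 2·y - 4)

Group: 2·v·(-9·v² - 26·v·y + 36·v - 16·y² + 32·y) + (2·y + 3)·(-9·v² - 26·v·y + 36·v - 16·y² + 32·y); both groups contain (-9·v² - 26·v·y + 36·v - 16·y² + 32·y), so (2·v + 2·y + 3) is a factor with cofactor -9·v² - 26·v·y + 36·v - 16·y² + 32·y.
The cofactor groups again: -9·v² - 26·v·y + 36·v - 16·y² + 32·y = -9·v·(v + 2·y - 4) - 8·y·(v + 2·y - 4); both groups contain (v + 2·y - 4), giving -(9·v + 8·y)·(v + 2·y - 4).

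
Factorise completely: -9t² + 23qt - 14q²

-(14q - 9t)(q - t)

Group: -14q(q - t) + 9t(q - t); both groups contain (q - t).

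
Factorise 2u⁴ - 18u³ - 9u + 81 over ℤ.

Group as (2u⁴ - 9u) + (-18u³ + 81) = u(2u³ - 9) - 9(2u³ - 9).
Both groups share the factor (2u³ - 9).

(u - 9)(2u³ - 9)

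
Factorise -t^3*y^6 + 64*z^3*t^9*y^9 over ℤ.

Every term has a factor of t^3*y^6; factoring it out leaves 64*z^3*t^6*y^3 - 1.
Recognize a difference of cubes with the parts 4*z*t^2*y and 1.

t^3*y^6*(4*z*t^2*y - 1)*(16*z^2*t^4*y^2 + 4*z*t^2*y + 1)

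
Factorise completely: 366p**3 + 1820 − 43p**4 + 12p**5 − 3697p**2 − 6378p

(3p + 5)(4p − 1)(p − 7)(p**2 + 2p + 52)

Trying the rational-root candidates, p = −5/3 is a root, so (3p + 5) is a factor; dividing leaves 4p**4 − 21p**3 + 157p**2 − 1494p + 364.
Next, p = 7 is a root, giving the factor (p − 7) and quotient 4p**3 + 7p**2 + 206p − 52.
Then p = 1/4 is a root, so (4p − 1) is a factor; dividing leaves p**2 + 2p + 52.
The quadratic p**2 + 2p + 52 has discriminant −204 < 0 and is irreducible over ℤ.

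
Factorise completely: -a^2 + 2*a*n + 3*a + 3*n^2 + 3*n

Group: -a*(a + n) + (3*n + 3)*(a + n); both groups contain (a + n).

-(a + n)*(a - 3*n - 3)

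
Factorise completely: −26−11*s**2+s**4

Substitute u = s**2 to get a quadratic in u, then factor.
s**2−13 is irreducible over ℤ (13 is not a perfect square).
s**2+2 is irreducible over ℤ (always positive, so no real roots).

(s**2+2)*(s**2−13)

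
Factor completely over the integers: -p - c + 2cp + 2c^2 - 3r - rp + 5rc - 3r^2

-(r - 2c + 1)(3r + c + p)

Group: -3r(r - 2c + 1) + (-c - p)(r - 2c + 1); both groups contain (r - 2c + 1).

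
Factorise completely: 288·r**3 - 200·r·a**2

8·r·(6·r - 5·a)·(6·r + 5·a)

Factor out 8·r, leaving 36·r**2 - 25·a**2, which is a difference of two squares.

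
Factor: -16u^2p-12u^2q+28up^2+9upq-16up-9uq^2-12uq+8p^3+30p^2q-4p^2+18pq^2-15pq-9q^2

Group: 4p(-4u^2+7up-3uq-4u+2p^2+6pq-p-3q) + 3q(-4u^2+7up-3uq-4u+2p^2+6pq-p-3q); both groups contain (-4u^2+7up-3uq-4u+2p^2+6pq-p-3q), so (4p+3q) is a factor with cofactor -4u^2+7up-3uq-4u+2p^2+6pq-p-3q.
The cofactor groups again: -4u^2+7up-3uq-4u+2p^2+6pq-p-3q = -4u(u-2p+1) + (-p-3q)(u-2p+1); both groups contain (u-2p+1), giving -(4u+p+3q)(u-2p+1).

-(u-2p+1)(4p+3q)(4u+p+3q)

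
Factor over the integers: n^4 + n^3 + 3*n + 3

(n + 1)*(n^3 + 3)

Group as (n^4 + 3*n) + (n^3 + 3) = n*(n^3 + 3) + (n^3 + 3).
Both groups share the factor (n^3 + 3).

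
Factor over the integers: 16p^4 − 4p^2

Pull out the common factor 4p^2; 4p^2 − 1 is a difference of squares.

4p^2(2p + 1)(2p − 1)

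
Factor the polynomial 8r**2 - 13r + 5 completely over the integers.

(8r - 5)(r - 1)

Need a pair with product 8·5 = 40 and sum -13: that's -8 and -5.
Split the middle term: 8r**2 - 8r - 5r + 5 = 8r(r - 1) - 5(r - 1).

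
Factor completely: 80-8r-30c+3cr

Group as (3cr-30c) + (-8r+80) = 3c(r-10) - 8(r-10).
Both groups share the factor (r-10).

(3c-8)(r-10)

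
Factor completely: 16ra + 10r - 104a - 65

Group as (16ra + 10r) + (-104a - 65) = 2r(8a + 5) - 13(8a + 5).
Both groups share the factor (8a + 5).

(2r - 13)(8a + 5)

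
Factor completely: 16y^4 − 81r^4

Write as (4y^2)² − (9r^2)², then factor 4y^2 − 9r^2 once more.

(2y − 3r)(2y + 3r)(4y^2 + 9r^2)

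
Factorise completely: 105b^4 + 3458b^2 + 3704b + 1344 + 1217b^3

By the rational root theorem, b = -4/3 is a root, so (3b + 4) divides it; the quotient is 35b^3 + 359b^2 + 674b + 336.
Next, b = -7/5 is a root, so (5b + 7) divides it; the quotient is 7b^2 + 62b + 48.
The remaining quadratic factors as (b + 8)(7b + 6).

(3b + 4)(5b + 7)(7b + 6)(b + 8)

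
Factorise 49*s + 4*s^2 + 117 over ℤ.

Need a pair with product 4·117 = 468 and sum 49: that's 13 and 36.
Split the middle term: 4*s^2 + 13*s + 36*s + 117 = s*(4*s + 13) + 9*(4*s + 13).

(4*s + 13)*(s + 9)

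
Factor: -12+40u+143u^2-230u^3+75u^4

(3u+1)(5u-1)(5u-6)(u-2)

Testing divisors of the constant over divisors of the leading coefficient, u = 1/5 is a root, giving the factor (5u-1) and quotient 15u^3-43u^2+20u+12.
Next, u = 2 is a root, so (u-2) is a factor; dividing leaves 15u^2-13u-6.
The remaining quadratic factors as (5u-6)(3u+1).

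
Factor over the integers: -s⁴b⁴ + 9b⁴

Pull out the common factor b⁴, leaving -s⁴ + 9.
Recognize a difference of squares with the parts 3 and s².

-b⁴(s² + 3)(s² - 3)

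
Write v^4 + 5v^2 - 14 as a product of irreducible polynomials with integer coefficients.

(v^2 + 7)(v^2 - 2)

Substitute u = v^2 to get a quadratic in u, then factor.
v^2 + 7 is irreducible over ℤ (always positive, so no real roots).
v^2 - 2 is irreducible over ℤ (2 is not a perfect square).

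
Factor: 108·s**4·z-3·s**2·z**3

3·s**2·z·(6·s+z)·(6·s-z)

Factor out 3·s**2·z, leaving 36·s**2-z**2, which is a difference of two squares.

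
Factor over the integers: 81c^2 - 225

9(3c + 5)(3c - 5)

Factor out 9, leaving 9c^2 - 25, which is a difference of two squares.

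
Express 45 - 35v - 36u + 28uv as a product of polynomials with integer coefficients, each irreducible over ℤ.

Group as (28uv - 36u) + (-35v + 45) = 4u(7v - 9) - 5(7v - 9).
Both groups share the factor (7v - 9).

(4u - 5)(7v - 9)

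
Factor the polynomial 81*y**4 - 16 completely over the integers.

Write as (9*y**2)² − (4)², then factor 9*y**2 - 4 once more.

(3*y + 2)*(3*y - 2)*(9*y**2 + 4)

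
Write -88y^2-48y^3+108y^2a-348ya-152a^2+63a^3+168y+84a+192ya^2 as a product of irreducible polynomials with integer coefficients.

Group: 12y(-4y^2+12ya-12y+7a^2-6a) + (9a-14)(-4y^2+12ya-12y+7a^2-6a); both groups contain (-4y^2+12ya-12y+7a^2-6a), so (12y+9a-14) is a factor with cofactor -4y^2+12ya-12y+7a^2-6a.
The cofactor groups again: -4y^2+12ya-12y+7a^2-6a = -2y(2y-7a+6) - a(2y-7a+6); both groups contain (2y-7a+6), giving -(2y+a)(2y-7a+6).

-(2y-7a+6)(12y+9a-14)(2y+a)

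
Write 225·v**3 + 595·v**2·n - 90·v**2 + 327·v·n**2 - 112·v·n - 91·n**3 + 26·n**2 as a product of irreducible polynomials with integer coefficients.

(5·v - n)·(9·v + 13·n)·(5·v + 7·n - 2)

Group: 5·v·(45·v**2 + 128·v·n - 18·v + 91·n**2 - 26·n) - n·(45·v**2 + 128·v·n - 18·v + 91·n**2 - 26·n); both groups contain (45·v**2 + 128·v·n - 18·v + 91·n**2 - 26·n), so (5·v - n) is a factor with cofactor 45·v**2 + 128·v·n - 18·v + 91·n**2 - 26·n.
The cofactor groups again: 45·v**2 + 128·v·n - 18·v + 91·n**2 - 26·n = 5·v·(9·v + 13·n) + (7·n - 2)·(9·v + 13·n); both groups contain (9·v + 13·n), giving (5·v + 7·n - 2)·(9·v + 13·n).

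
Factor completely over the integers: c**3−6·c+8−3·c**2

Among the possible rational roots, c = −2 is a root, so (c+2) is a factor; dividing leaves c**2−5·c+4.
The remaining quadratic factors as (c−4)(c−1).

(c+2)·(c−1)·(c−4)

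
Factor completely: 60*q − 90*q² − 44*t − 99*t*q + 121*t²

(11*t − 15*q)*(11*t + 6*q − 4)

Group: 11*t*(11*t − 15*q) + (6*q − 4)*(11*t − 15*q); both groups contain (11*t − 15*q).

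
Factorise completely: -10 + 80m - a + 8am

(8m - 1)(a + 10)

Group as (8am - a) + (80m - 10) = a(8m - 1) + 10(8m - 1).
Both groups share the factor (8m - 1).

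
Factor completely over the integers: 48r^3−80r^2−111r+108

Among the possible rational roots, r = −4/3 is a root, so (3r+4) divides it; the quotient is 16r^2−48r+27.
The remaining quadratic factors as (4r−3)(4r−9).

(3r+4)(4r−3)(4r−9)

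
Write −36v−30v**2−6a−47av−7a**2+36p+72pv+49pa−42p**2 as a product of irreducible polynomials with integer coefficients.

Group: −7p(6p−a−6v) + (7a+5v+6)(6p−a−6v); both groups contain (6p−a−6v).

−(7p−7a−5v−6)(6p−a−6v)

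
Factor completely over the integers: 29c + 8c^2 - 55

Need a pair with product 8·(-55) = -440 and sum 29: that's 40 and -11.
Split the middle term: 8c^2 + 40c - 11c - 55 = 8c(c + 5) - 11(c + 5).

(8c - 11)(c + 5)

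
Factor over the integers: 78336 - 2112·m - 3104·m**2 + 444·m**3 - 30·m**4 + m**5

(m + 4)·(m - 12)·(m - 8)·(m**2 - 14·m + 204)

By the rational root theorem, m = -4 is a root, so (m + 4) is a factor; dividing leaves m**4 - 34·m**3 + 580·m**2 - 5424·m + 19584.
Next, m = 8 is a root, so (m - 8) is a factor; dividing leaves m**3 - 26·m**2 + 372·m - 2448.
Continuing, m = 12 is a root, so (m - 12) is a factor; dividing leaves m**2 - 14·m + 204.
The quadratic m**2 - 14·m + 204 has discriminant -620 < 0 and is irreducible over ℤ.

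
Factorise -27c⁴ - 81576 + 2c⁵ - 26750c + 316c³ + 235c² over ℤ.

Trying the rational-root candidates, c = -9/2 is a root, so (2c + 9) divides it; the quotient is c⁴ - 18c³ + 239c² - 958c - 9064.
Next, c = -4 is a root, so (c + 4) divides it; the quotient is c³ - 22c² + 327c - 2266.
Next, c = 11 is a root, so (c - 11) is a factor; dividing leaves c² - 11c + 206.
The quadratic c² - 11c + 206 has discriminant -703 < 0 and is irreducible over ℤ.

(2c + 9)(c + 4)(c - 11)(c² - 11c + 206)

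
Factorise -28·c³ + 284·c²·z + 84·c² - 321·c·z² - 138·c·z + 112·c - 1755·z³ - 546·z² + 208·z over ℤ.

Group: 7·c·(-4·c² + 48·c·z + 12·c - 135·z² - 42·z + 16) + 13·z·(-4·c² + 48·c·z + 12·c - 135·z² - 42·z + 16); both groups contain (-4·c² + 48·c·z + 12·c - 135·z² - 42·z + 16), so (7·c + 13·z) is a factor with cofactor -4·c² + 48·c·z + 12·c - 135·z² - 42·z + 16.
The cofactor groups again: -4·c² + 48·c·z + 12·c - 135·z² - 42·z + 16 = -2·c·(2·c - 15·z - 8) + (9·z - 2)·(2·c - 15·z - 8); both groups contain (2·c - 15·z - 8), giving -(2·c - 9·z + 2)·(2·c - 15·z - 8).

-(2·c - 15·z - 8)·(2·c - 9·z + 2)·(7·c + 13·z)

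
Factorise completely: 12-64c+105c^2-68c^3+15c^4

Among the possible rational roots, c = 1/3 is a root, so (3c-1) is a factor; dividing leaves 5c^3-21c^2+28c-12.
Next, c = 6/5 is a root, giving the factor (5c-6) and quotient c^2-3c+2.
The remaining quadratic factors as (c-1)(c-2).

(3c-1)(5c-6)(c-1)(c-2)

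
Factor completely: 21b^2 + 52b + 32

Need a pair with product 21·32 = 672 and sum 52: that's 28 and 24.
Split the middle term: 21b^2 + 28b + 24b + 32 = 7b(3b + 4) + 8(3b + 4).

(3b + 4)(7b + 8)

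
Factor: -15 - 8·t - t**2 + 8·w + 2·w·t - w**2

Group: -w·(w - t - 3) + (t + 5)·(w - t - 3); both groups contain (w - t - 3).

-(w - t - 3)·(w - t - 5)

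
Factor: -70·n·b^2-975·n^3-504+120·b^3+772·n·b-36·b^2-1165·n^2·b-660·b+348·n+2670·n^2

Group: 15·n·(-65·n^2-95·n·b+152·n-30·b^2+54·b+84) + (-4·b-6)·(-65·n^2-95·n·b+152·n-30·b^2+54·b+84); both groups contain (-65·n^2-95·n·b+152·n-30·b^2+54·b+84), so (15·n-4·b-6) is a factor with cofactor -65·n^2-95·n·b+152·n-30·b^2+54·b+84.
The cofactor groups again: -65·n^2-95·n·b+152·n-30·b^2+54·b+84 = -5·n·(13·n+6·b+6) + (-5·b+14)·(13·n+6·b+6); both groups contain (13·n+6·b+6), giving -(5·n+5·b-14)·(13·n+6·b+6).

-(15·n-4·b-6)·(5·n+5·b-14)·(13·n+6·b+6)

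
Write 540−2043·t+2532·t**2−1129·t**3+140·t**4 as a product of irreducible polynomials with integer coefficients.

(4·t−3)·(5·t−3)·(7·t−12)·(t−5)

Trying the rational-root candidates, t = 12/7 is a root, giving the factor (7·t−12) and quotient 20·t**3−127·t**2+144·t−45.
Next, t = 3/4 is a root, so (4·t−3) is a factor; dividing leaves 5·t**2−28·t+15.
The remaining quadratic factors as (5·t−3)(t−5).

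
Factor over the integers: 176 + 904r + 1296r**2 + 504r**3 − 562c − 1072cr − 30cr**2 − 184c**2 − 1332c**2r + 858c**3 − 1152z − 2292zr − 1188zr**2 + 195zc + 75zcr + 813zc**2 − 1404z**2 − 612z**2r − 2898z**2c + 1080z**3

Group: 15z(72z**2 − 222zc − 12zr − 84z + 143c**2 − 79cr + 17c − 84r**2 − 188r − 88) + (6c − 6r − 2)(72z**2 − 222zc − 12zr − 84z + 143c**2 − 79cr + 17c − 84r**2 − 188r − 88); both groups contain (72z**2 − 222zc − 12zr − 84z + 143c**2 − 79cr + 17c − 84r**2 − 188r − 88), so (15z + 6c − 6r − 2) is a factor with cofactor 72z**2 − 222zc − 12zr − 84z + 143c**2 − 79cr + 17c − 84r**2 − 188r − 88.
The cofactor groups again: 72z**2 − 222zc − 12zr − 84z + 143c**2 − 79cr + 17c − 84r**2 − 188r − 88 = 12z(6z − 13c − 7r − 11) + (−11c + 12r + 8)(6z − 13c − 7r − 11); both groups contain (6z − 13c − 7r − 11), giving (12z − 11c + 12r + 8)(6z − 13c − 7r − 11).

(12z − 11c + 12r + 8)(6z − 13c − 7r − 11)(15z + 6c − 6r − 2)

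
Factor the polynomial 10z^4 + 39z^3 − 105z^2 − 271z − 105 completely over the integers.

Among the possible rational roots, z = −5 is a root, giving the factor (z + 5) and quotient 10z^3 − 11z^2 − 50z − 21.
Continuing, z = −1/2 is a root, so (2z + 1) divides it; the quotient is 5z^2 − 8z − 21.
The remaining quadratic factors as (z − 3)(5z + 7).

(2z + 1)(5z + 7)(z + 5)(z − 3)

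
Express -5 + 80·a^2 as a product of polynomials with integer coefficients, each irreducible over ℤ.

5·(4·a + 1)·(4·a - 1)

Pull out the common factor 5; 16·a^2 - 1 is a difference of squares.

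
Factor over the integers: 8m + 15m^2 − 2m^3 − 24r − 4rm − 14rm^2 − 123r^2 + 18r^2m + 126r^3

Group: 3r(42r^2 + 20rm − 41r + 2m^2 − 15m − 8) − m(42r^2 + 20rm − 41r + 2m^2 − 15m − 8); both groups contain (42r^2 + 20rm − 41r + 2m^2 − 15m − 8), so (3r − m) is a factor with cofactor 42r^2 + 20rm − 41r + 2m^2 − 15m − 8.
The cofactor groups again: 42r^2 + 20rm − 41r + 2m^2 − 15m − 8 = 6r(7r + m − 8) + (2m + 1)(7r + m − 8); both groups contain (7r + m − 8), giving (6r + 2m + 1)(7r + m − 8).

(3r − m)(6r + 2m + 1)(7r + m − 8)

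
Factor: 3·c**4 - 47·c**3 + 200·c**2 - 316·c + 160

By the rational root theorem, c = 2 is a root, so (c - 2) is a factor; dividing leaves 3·c**3 - 41·c**2 + 118·c - 80.
Continuing, c = 10 is a root, so (c - 10) is a factor; dividing leaves 3·c**2 - 11·c + 8.
The remaining quadratic factors as (3·c - 8)(c - 1).

(3·c - 8)·(c - 1)·(c - 10)·(c - 2)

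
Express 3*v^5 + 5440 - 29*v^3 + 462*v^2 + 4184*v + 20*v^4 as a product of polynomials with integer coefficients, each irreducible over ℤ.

(3*v + 5)*(v + 4)*(v + 8)*(v^2 - 7*v + 34)

Testing divisors of the constant over divisors of the leading coefficient, v = -5/3 is a root, so (3*v + 5) divides it; the quotient is v^4 + 5*v^3 - 18*v^2 + 184*v + 1088.
Next, v = -8 is a root, so (v + 8) divides it; the quotient is v^3 - 3*v^2 + 6*v + 136.
Continuing, v = -4 is a root, so (v + 4) divides it; the quotient is v^2 - 7*v + 34.
The quadratic v^2 - 7*v + 34 has discriminant -87 < 0 and is irreducible over ℤ.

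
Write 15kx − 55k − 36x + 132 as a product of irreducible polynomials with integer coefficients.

(3x − 11)(5k − 12)

Group as (15kx − 55k) + (−36x + 132) = 5k(3x − 11) − 12(3x − 11).
Both groups share the factor (3x − 11).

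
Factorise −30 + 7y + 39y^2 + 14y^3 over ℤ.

(2y + 3)(7y − 5)(y + 2)

Trying the rational-root candidates, y = −3/2 is a root, so (2y + 3) is a factor; dividing leaves 7y^2 + 9y − 10.
The remaining quadratic factors as (y + 2)(7y − 5).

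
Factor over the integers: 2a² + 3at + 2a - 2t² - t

Group: 2a(a + 2t + 1) - t(a + 2t + 1); both groups contain (a + 2t + 1).

(2a - t)(a + 2t + 1)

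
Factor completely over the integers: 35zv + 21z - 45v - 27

(5v + 3)(7z - 9)

Group as (35zv + 21z) + (-45v - 27) = 7z(5v + 3) - 9(5v + 3).
Both groups share the factor (5v + 3).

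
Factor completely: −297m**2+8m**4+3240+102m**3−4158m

(2m+15)(4m−3)(m+12)(m−6)

By the rational root theorem, m = −12 is a root, so (m+12) is a factor; dividing leaves 8m**3+6m**2−369m+270.
Then m = −15/2 is a root, giving the factor (2m+15) and quotient 4m**2−27m+18.
The remaining quadratic factors as (m−6)(4m−3).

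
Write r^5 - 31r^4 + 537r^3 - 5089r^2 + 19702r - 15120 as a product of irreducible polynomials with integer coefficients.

(r - 1)(r - 10)(r - 7)(r^2 - 13r + 216)

By the rational root theorem, r = 7 is a root, giving the factor (r - 7) and quotient r^4 - 24r^3 + 369r^2 - 2506r + 2160.
Then r = 10 is a root, so (r - 10) is a factor; dividing leaves r^3 - 14r^2 + 229r - 216.
Then r = 1 is a root, so (r - 1) is a factor; dividing leaves r^2 - 13r + 216.
The quadratic r^2 - 13r + 216 has discriminant -695 < 0 and is irreducible over ℤ.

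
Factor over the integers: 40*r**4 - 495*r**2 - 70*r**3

Pull out the common factor 5*r**2, then factor the remaining trinomial.

5*r**2*(2*r - 9)*(4*r + 11)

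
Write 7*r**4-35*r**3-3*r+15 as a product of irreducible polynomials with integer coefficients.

(r-5)*(7*r**3-3)

Group as (7*r**4-3*r) + (-35*r**3+15) = r*(7*r**3-3) - 5*(7*r**3-3).
Both groups share the factor (7*r**3-3).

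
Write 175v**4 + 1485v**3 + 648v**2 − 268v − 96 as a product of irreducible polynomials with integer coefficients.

By the rational root theorem, v = −2/7 is a root, giving the factor (7v + 2) and quotient 25v**3 + 205v**2 + 34v − 48.
Continuing, v = −8 is a root, giving the factor (v + 8) and quotient 25v**2 + 5v − 6.
The remaining quadratic factors as (5v + 3)(5v − 2).

(5v + 3)(5v − 2)(7v + 2)(v + 8)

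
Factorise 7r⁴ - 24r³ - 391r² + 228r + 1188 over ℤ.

By the rational root theorem, r = 9 is a root, so (r - 9) divides it; the quotient is 7r³ + 39r² - 40r - 132.
Next, r = -11/7 is a root, giving the factor (7r + 11) and quotient r² + 4r - 12.
The remaining quadratic factors as (r + 6)(r - 2).

(7r + 11)(r + 6)(r - 2)(r - 9)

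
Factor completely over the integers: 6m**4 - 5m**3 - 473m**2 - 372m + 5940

(2m + 11)(3m - 10)(m + 6)(m - 9)

Testing divisors of the constant over divisors of the leading coefficient, m = 10/3 is a root, giving the factor (3m - 10) and quotient 2m**3 + 5m**2 - 141m - 594.
Next, m = -11/2 is a root, so (2m + 11) divides it; the quotient is m**2 - 3m - 54.
The remaining quadratic factors as (m + 6)(m - 9).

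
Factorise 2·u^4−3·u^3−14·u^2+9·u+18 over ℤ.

Among the possible rational roots, u = −2 is a root, so (u+2) is a factor; dividing leaves 2·u^3−7·u^2+9.
Next, u = −1 is a root, so (u+1) divides it; the quotient is 2·u^2−9·u+9.
The remaining quadratic factors as (u−3)(2·u−3).

(2·u−3)·(u+1)·(u+2)·(u−3)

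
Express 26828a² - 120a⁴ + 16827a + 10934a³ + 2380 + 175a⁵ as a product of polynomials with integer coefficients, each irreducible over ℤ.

By the rational root theorem, a = -7/5 is a root, so (5a + 7) divides it; the quotient is 35a⁴ - 73a³ + 2289a² + 2161a + 340.
Then a = -1/5 is a root, so (5a + 1) is a factor; dividing leaves 7a³ - 16a² + 461a + 340.
Then a = -5/7 is a root, giving the factor (7a + 5) and quotient a² - 3a + 68.
The quadratic a² - 3a + 68 has discriminant -263 < 0 and is irreducible over ℤ.

(5a + 1)(5a + 7)(7a + 5)(a² - 3a + 68)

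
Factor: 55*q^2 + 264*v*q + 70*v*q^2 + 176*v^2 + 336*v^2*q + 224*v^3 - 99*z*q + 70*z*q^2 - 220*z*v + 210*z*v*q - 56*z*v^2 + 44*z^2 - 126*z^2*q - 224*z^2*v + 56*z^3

(4*z - 4*v - 5*q)*(z - 4*v - q)*(14*z + 14*v + 11)

Group: 4*z*(14*z^2 - 42*z*v - 14*z*q + 11*z - 56*v^2 - 14*v*q - 44*v - 11*q) + (-4*v - 5*q)*(14*z^2 - 42*z*v - 14*z*q + 11*z - 56*v^2 - 14*v*q - 44*v - 11*q); both groups contain (14*z^2 - 42*z*v - 14*z*q + 11*z - 56*v^2 - 14*v*q - 44*v - 11*q), so (4*z - 4*v - 5*q) is a factor with cofactor 14*z^2 - 42*z*v - 14*z*q + 11*z - 56*v^2 - 14*v*q - 44*v - 11*q.
The cofactor groups again: 14*z^2 - 42*z*v - 14*z*q + 11*z - 56*v^2 - 14*v*q - 44*v - 11*q = z*(14*z + 14*v + 11) + (-4*v - q)*(14*z + 14*v + 11); both groups contain (14*z + 14*v + 11), giving (z - 4*v - q)*(14*z + 14*v + 11).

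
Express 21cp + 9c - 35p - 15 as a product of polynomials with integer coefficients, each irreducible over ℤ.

(3c - 5)(7p + 3)

Group as (21cp + 9c) + (-35p - 15) = 3c(7p + 3) - 5(7p + 3).
Both groups share the factor (7p + 3).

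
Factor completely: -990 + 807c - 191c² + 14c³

Among the possible rational roots, c = 15/7 is a root, giving the factor (7c - 15) and quotient 2c² - 23c + 66.
The remaining quadratic factors as (c - 6)(2c - 11).

(2c - 11)(7c - 15)(c - 6)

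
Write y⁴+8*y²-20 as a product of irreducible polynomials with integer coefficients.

(y²+10)*(y²-2)

Substitute u = y² to get a quadratic in u, then factor.
y²-2 is irreducible over ℤ (2 is not a perfect square).
y²+10 is irreducible over ℤ (always positive, so no real roots).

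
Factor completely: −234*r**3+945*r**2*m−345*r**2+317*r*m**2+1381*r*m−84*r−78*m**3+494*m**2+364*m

−(3*r−13*m)*(6*r−m+7)*(13*r+6*m+4)

Group: 3*r*(−78*r**2−23*r*m−115*r+6*m**2−38*m−28) − 13*m*(−78*r**2−23*r*m−115*r+6*m**2−38*m−28); both groups contain (−78*r**2−23*r*m−115*r+6*m**2−38*m−28), so (3*r−13*m) is a factor with cofactor −78*r**2−23*r*m−115*r+6*m**2−38*m−28.
The cofactor groups again: −78*r**2−23*r*m−115*r+6*m**2−38*m−28 = −13*r*(6*r−m+7) + (−6*m−4)*(6*r−m+7); both groups contain (6*r−m+7), giving −(13*r+6*m+4)*(6*r−m+7).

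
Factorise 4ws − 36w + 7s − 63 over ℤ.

Group as (4ws − 36w) + (7s − 63) = 4w(s − 9) + 7(s − 9).
Both groups share the factor (s − 9).

(4w + 7)(s − 9)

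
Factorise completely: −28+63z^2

Every term has a factor of 7. Then 9z^2−4 = (3z)² − (2)².

7(3z+2)(3z−2)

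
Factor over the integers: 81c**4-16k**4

(3c+2k)(3c-2k)(9c**2+4k**2)

Difference of squares twice: with A = 3c and B = 2k, A⁴ − B⁴ = (A² − B²)(A² + B²), and A² − B² factors again.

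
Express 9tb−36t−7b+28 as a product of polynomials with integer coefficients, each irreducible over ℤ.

Group as (9tb−36t) + (−7b+28) = 9t(b−4) − 7(b−4).
Both groups share the factor (b−4).

(9t−7)(b−4)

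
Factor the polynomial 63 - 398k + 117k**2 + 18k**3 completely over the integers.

Among the possible rational roots, k = 1/6 is a root, so (6k - 1) is a factor; dividing leaves 3k**2 + 20k - 63.
The remaining quadratic factors as (k + 9)(3k - 7).

(3k - 7)(6k - 1)(k + 9)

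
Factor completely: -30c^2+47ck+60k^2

-(5c-12k)(6c+5k)

Group: -6c(5c-12k) - 5k(5c-12k); both groups contain (5c-12k).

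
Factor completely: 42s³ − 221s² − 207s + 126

(6s + 7)(7s − 3)(s − 6)

Among the possible rational roots, s = 6 is a root, so (s − 6) divides it; the quotient is 42s² + 31s − 21.
The remaining quadratic factors as (6s + 7)(7s − 3).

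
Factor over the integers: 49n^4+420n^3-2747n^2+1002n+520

By the rational root theorem, n = 4 is a root, so (n-4) divides it; the quotient is 49n^3+616n^2-283n-130.
Continuing, n = 5/7 is a root, giving the factor (7n-5) and quotient 7n^2+93n+26.
The remaining quadratic factors as (7n+2)(n+13).

(7n+2)(7n-5)(n+13)(n-4)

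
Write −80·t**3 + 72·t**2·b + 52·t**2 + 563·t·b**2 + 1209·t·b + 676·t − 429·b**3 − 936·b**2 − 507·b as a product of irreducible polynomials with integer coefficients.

Group: 5·t·(−16·t**2 + 56·t·b + 52·t − 33·b**2 − 39·b) + (13·b + 13)·(−16·t**2 + 56·t·b + 52·t − 33·b**2 − 39·b); both groups contain (−16·t**2 + 56·t·b + 52·t − 33·b**2 − 39·b), so (5·t + 13·b + 13) is a factor with cofactor −16·t**2 + 56·t·b + 52·t − 33·b**2 − 39·b.
The cofactor groups again: −16·t**2 + 56·t·b + 52·t − 33·b**2 − 39·b = −4·t·(4·t − 3·b) + (11·b + 13)·(4·t − 3·b); both groups contain (4·t − 3·b), giving −(4·t − 11·b − 13)·(4·t − 3·b).

−(4·t − 11·b − 13)·(4·t − 3·b)·(5·t + 13·b + 13)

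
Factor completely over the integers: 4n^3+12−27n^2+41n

Testing divisors of the constant over divisors of the leading coefficient, n = −1/4 is a root, so (4n+1) is a factor; dividing leaves n^2−7n+12.
The remaining quadratic factors as (n−4)(n−3).

(4n+1)(n−3)(n−4)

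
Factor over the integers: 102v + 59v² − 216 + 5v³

By the rational root theorem, v = 6/5 is a root, giving the factor (5v − 6) and quotient v² + 13v + 36.
The remaining quadratic factors as (v + 4)(v + 9).

(5v − 6)(v + 4)(v + 9)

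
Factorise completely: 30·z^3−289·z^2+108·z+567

(5·z−9)·(6·z+7)·(z−9)

Trying the rational-root candidates, z = 9/5 is a root, so (5·z−9) is a factor; dividing leaves 6·z^2−47·z−63.
The remaining quadratic factors as (6·z+7)(z−9).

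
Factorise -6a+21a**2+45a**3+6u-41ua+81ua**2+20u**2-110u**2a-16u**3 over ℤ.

Group: 8u(-2u**2-13ua+3u+15a**2-3a) + (3a+2)(-2u**2-13ua+3u+15a**2-3a); both groups contain (-2u**2-13ua+3u+15a**2-3a), so (8u+3a+2) is a factor with cofactor -2u**2-13ua+3u+15a**2-3a.
The cofactor groups again: -2u**2-13ua+3u+15a**2-3a = -u(2u+15a-3) + a(2u+15a-3); both groups contain (2u+15a-3), giving -(u-a)(2u+15a-3).

-(u-a)(2u+15a-3)(8u+3a+2)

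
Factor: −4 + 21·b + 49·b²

(7·b + 4)·(7·b − 1)

Need a pair with product 49·(−4) = −196 and sum 21: that's −7 and 28.
Split the middle term: 49·b² − 7·b + 28·b − 4 = 7·b·(7·b − 1) + 4·(7·b − 1).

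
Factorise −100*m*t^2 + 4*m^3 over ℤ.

Factor out 4*m, leaving m^2 − 25*t^2, which is a difference of two squares.

4*m*(m + 5*t)*(m − 5*t)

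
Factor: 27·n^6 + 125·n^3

Pull out the common factor n^3, leaving 27·n^3 + 125.
Recognize a sum of cubes with the parts 3·n and 5.

n^3·(3·n + 5)·(9·n^2 − 15·n + 25)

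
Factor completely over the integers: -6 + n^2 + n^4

(n^2 + 3)(n^2 - 2)

Substitute u = n^2 to get a quadratic in u, then factor.
n^2 - 2 is irreducible over ℤ (2 is not a perfect square).
n^2 + 3 is irreducible over ℤ (always positive, so no real roots).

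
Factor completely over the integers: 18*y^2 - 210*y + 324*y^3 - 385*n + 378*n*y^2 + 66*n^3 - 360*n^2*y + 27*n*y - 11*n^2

Group: 2*n*(33*n^2 - 81*n*y + 77*n - 54*y^2 + 42*y) + (-6*y - 5)*(33*n^2 - 81*n*y + 77*n - 54*y^2 + 42*y); both groups contain (33*n^2 - 81*n*y + 77*n - 54*y^2 + 42*y), so (2*n - 6*y - 5) is a factor with cofactor 33*n^2 - 81*n*y + 77*n - 54*y^2 + 42*y.
The cofactor groups again: 33*n^2 - 81*n*y + 77*n - 54*y^2 + 42*y = 3*n*(11*n + 6*y) + (-9*y + 7)*(11*n + 6*y); both groups contain (11*n + 6*y), giving (3*n - 9*y + 7)*(11*n + 6*y).

(11*n + 6*y)*(2*n - 6*y - 5)*(3*n - 9*y + 7)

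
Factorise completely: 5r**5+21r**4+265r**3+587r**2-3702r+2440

(5r-4)(r+5)(r-2)(r**2+2r+61)

By the rational root theorem, r = -5 is a root, so (r+5) divides it; the quotient is 5r**4-4r**3+285r**2-838r+488.
Then r = 4/5 is a root, so (5r-4) is a factor; dividing leaves r**3+57r-122.
Next, r = 2 is a root, so (r-2) is a factor; dividing leaves r**2+2r+61.
The quadratic r**2+2r+61 has discriminant -240 < 0 and is irreducible over ℤ.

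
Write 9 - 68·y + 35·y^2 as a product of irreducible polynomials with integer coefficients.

(5·y - 9)·(7·y - 1)

Need a pair with product 35·9 = 315 and sum -68: that's -5 and -63.
Split the middle term: 35·y^2 - 5·y - 63·y + 9 = 5·y·(7·y - 1) - 9·(7·y - 1).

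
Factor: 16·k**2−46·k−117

Need a pair with product 16·(−117) = −1872 and sum −46: that's −72 and 26.
Split the middle term: 16·k**2−72·k + 26·k−117 = 8·k·(2·k−9) + 13·(2·k−9).

(2·k−9)·(8·k+13)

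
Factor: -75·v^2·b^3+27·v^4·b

3·b·v^2·(3·v-5·b)·(3·v+5·b)

Every term has a factor of 3·v^2·b. Then 9·v^2-25·b^2 = (3·v)² − (5·b)².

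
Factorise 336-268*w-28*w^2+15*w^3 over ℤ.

Trying the rational-root candidates, w = 6/5 is a root, so (5*w-6) divides it; the quotient is 3*w^2-2*w-56.
The remaining quadratic factors as (w+4)(3*w-14).

(3*w-14)*(5*w-6)*(w+4)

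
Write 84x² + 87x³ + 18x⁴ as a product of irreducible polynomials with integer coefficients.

Pull out the common factor 3x², then factor the remaining trinomial.

3x²(2x + 7)(3x + 4)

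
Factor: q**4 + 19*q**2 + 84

Substitute u = q**2 to get a quadratic in u, then factor.
q**2 + 7 is irreducible over ℤ (always positive, so no real roots).
q**2 + 12 is irreducible over ℤ (always positive, so no real roots).

(q**2 + 12)*(q**2 + 7)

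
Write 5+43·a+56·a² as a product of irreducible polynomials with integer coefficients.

Need a pair with product 56·5 = 280 and sum 43: that's 35 and 8.
Split the middle term: 56·a²+35·a + 8·a+5 = 7·a·(8·a+5) + (8·a+5).

(7·a+1)·(8·a+5)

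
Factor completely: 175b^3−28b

Pull out the common factor 7b; 25b^2−4 is a difference of squares.

7b(5b+2)(5b−2)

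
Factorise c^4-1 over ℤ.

Write as (c^2)² − (1)², then factor c^2-1 once more.

(c+1)(c-1)(c^2+1)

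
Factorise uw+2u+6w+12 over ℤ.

(u+6)(w+2)

Group as (uw+2u) + (6w+12) = u(w+2) + 6(w+2).
Both groups share the factor (w+2).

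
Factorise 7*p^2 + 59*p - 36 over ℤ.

Need a pair with product 7·(-36) = -252 and sum 59: that's -4 and 63.
Split the middle term: 7*p^2 - 4*p + 63*p - 36 = p*(7*p - 4) + 9*(7*p - 4).

(7*p - 4)*(p + 9)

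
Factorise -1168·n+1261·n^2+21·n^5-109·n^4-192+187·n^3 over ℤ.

Testing divisors of the constant over divisors of the leading coefficient, n = 1 is a root, giving the factor (n-1) and quotient 21·n^4-88·n^3+99·n^2+1360·n+192.
Then n = -8/3 is a root, giving the factor (3·n+8) and quotient 7·n^3-48·n^2+161·n+24.
Then n = -1/7 is a root, so (7·n+1) is a factor; dividing leaves n^2-7·n+24.
The quadratic n^2-7·n+24 has discriminant -47 < 0 and is irreducible over ℤ.

(3·n+8)·(7·n+1)·(n-1)·(n^2-7·n+24)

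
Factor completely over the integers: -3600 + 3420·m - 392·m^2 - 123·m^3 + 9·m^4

(3·m - 10)·(3·m - 4)·(m + 6)·(m - 15)

Trying the rational-root candidates, m = 4/3 is a root, so (3·m - 4) divides it; the quotient is 3·m^3 - 37·m^2 - 180·m + 900.
Then m = 10/3 is a root, giving the factor (3·m - 10) and quotient m^2 - 9·m - 90.
The remaining quadratic factors as (m + 6)(m - 15).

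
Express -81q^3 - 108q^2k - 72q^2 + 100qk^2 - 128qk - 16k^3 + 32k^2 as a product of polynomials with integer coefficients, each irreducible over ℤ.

Group: 9q(-9q^2 - 14qk - 8q + 8k^2 - 16k) - 2k(-9q^2 - 14qk - 8q + 8k^2 - 16k); both groups contain (-9q^2 - 14qk - 8q + 8k^2 - 16k), so (9q - 2k) is a factor with cofactor -9q^2 - 14qk - 8q + 8k^2 - 16k.
The cofactor groups again: -9q^2 - 14qk - 8q + 8k^2 - 16k = -q(9q - 4k + 8) - 2k(9q - 4k + 8); both groups contain (9q - 4k + 8), giving -(q + 2k)(9q - 4k + 8).

-(9q - 2k)(9q - 4k + 8)(q + 2k)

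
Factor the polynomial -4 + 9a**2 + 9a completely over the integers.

(3a + 4)(3a - 1)

Need a pair with product 9·(-4) = -36 and sum 9: that's -3 and 12.
Split the middle term: 9a**2 - 3a + 12a - 4 = 3a(3a - 1) + 4(3a - 1).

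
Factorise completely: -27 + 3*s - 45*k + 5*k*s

(5*k + 3)*(s - 9)

Group as (5*k*s - 45*k) + (3*s - 27) = 5*k*(s - 9) + 3*(s - 9).
Both groups share the factor (s - 9).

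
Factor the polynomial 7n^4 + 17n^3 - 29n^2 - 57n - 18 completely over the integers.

Trying the rational-root candidates, n = -1 is a root, so (n + 1) is a factor; dividing leaves 7n^3 + 10n^2 - 39n - 18.
Continuing, n = -3 is a root, so (n + 3) divides it; the quotient is 7n^2 - 11n - 6.
The remaining quadratic factors as (7n + 3)(n - 2).

(7n + 3)(n + 1)(n + 3)(n - 2)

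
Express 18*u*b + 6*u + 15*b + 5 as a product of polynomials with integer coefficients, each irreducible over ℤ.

(3*b + 1)*(6*u + 5)

Group as (18*u*b + 6*u) + (15*b + 5) = 6*u*(3*b + 1) + 5*(3*b + 1).
Both groups share the factor (3*b + 1).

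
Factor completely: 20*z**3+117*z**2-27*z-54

(4*z-3)*(5*z+3)*(z+6)

By the rational root theorem, z = -3/5 is a root, so (5*z+3) divides it; the quotient is 4*z**2+21*z-18.
The remaining quadratic factors as (4*z-3)(z+6).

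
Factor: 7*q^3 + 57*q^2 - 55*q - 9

(7*q + 1)*(q + 9)*(q - 1)

Testing divisors of the constant over divisors of the leading coefficient, q = 1 is a root, giving the factor (q - 1) and quotient 7*q^2 + 64*q + 9.
The remaining quadratic factors as (7*q + 1)(q + 9).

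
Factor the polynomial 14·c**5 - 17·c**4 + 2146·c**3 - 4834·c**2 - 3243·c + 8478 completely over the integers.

By the rational root theorem, c = 2 is a root, giving the factor (c - 2) and quotient 14·c**4 + 11·c**3 + 2168·c**2 - 498·c - 4239.
Then c = 3/2 is a root, so (2·c - 3) divides it; the quotient is 7·c**3 + 16·c**2 + 1108·c + 1413.
Next, c = -9/7 is a root, giving the factor (7·c + 9) and quotient c**2 + c + 157.
The quadratic c**2 + c + 157 has discriminant -627 < 0 and is irreducible over ℤ.

(2·c - 3)·(7·c + 9)·(c - 2)·(c**2 + c + 157)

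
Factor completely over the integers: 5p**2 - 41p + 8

(5p - 1)(p - 8)

Need a pair with product 5·8 = 40 and sum -41: that's -1 and -40.
Split the middle term: 5p**2 - p - 40p + 8 = p(5p - 1) - 8(5p - 1).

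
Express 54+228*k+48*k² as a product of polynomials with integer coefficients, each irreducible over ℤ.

Pull out the common factor 6, then factor the remaining trinomial.

6*(2*k+9)*(4*k+1)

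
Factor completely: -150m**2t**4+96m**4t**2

6m**2t**2(4m+5t)(4m-5t)

Factor out 6m**2t**2, leaving 16m**2-25t**2, which is a difference of two squares.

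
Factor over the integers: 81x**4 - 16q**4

(3x)⁴ − (2q)⁴ = ((3x)² − (2q)²)((3x)² + (2q)²); the first factor splits again, the second (9x**2 + 4q**2) is irreducible.

(3x - 2q)(3x + 2q)(9x**2 + 4q**2)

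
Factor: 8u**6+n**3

Recognize a sum of cubes with the parts n and 2u**2.

(2u**2+n)(4u**4−2u**2n+n**2)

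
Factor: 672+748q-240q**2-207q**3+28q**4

Trying the rational-root candidates, q = 2 is a root, so (q-2) divides it; the quotient is 28q**3-151q**2-542q-336.
Next, q = -6/7 is a root, so (7q+6) is a factor; dividing leaves 4q**2-25q-56.
The remaining quadratic factors as (q-8)(4q+7).

(4q+7)(7q+6)(q-2)(q-8)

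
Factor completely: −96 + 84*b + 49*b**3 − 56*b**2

(7*b − 8)*(7*b**2 + 12)

Group as (49*b**3 + 84*b) + (−56*b**2 − 96) = 7*b*(7*b**2 + 12) − 8*(7*b**2 + 12).
Both groups share the factor (7*b**2 + 12).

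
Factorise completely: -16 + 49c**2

(7c + 4)(7c - 4)

Need a pair with product 49·(-16) = -784 and sum 0: that's -28 and 28.
Split the middle term: 49c**2 - 28c + 28c - 16 = 7c(7c - 4) + 4(7c - 4).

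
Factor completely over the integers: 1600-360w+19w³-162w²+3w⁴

(3w-8)(w+10)(w+4)(w-5)

Testing divisors of the constant over divisors of the leading coefficient, w = -10 is a root, giving the factor (w+10) and quotient 3w³-11w²-52w+160.
Then w = 5 is a root, so (w-5) is a factor; dividing leaves 3w²+4w-32.
The remaining quadratic factors as (3w-8)(w+4).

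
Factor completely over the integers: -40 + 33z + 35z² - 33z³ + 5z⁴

(5z - 8)(z + 1)(z - 1)(z - 5)

Trying the rational-root candidates, z = 1 is a root, so (z - 1) divides it; the quotient is 5z³ - 28z² + 7z + 40.
Next, z = 5 is a root, so (z - 5) divides it; the quotient is 5z² - 3z - 8.
The remaining quadratic factors as (5z - 8)(z + 1).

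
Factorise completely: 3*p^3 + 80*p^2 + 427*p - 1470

(3*p - 7)*(p + 14)*(p + 15)

By the rational root theorem, p = 7/3 is a root, so (3*p - 7) divides it; the quotient is p^2 + 29*p + 210.
The remaining quadratic factors as (p + 15)(p + 14).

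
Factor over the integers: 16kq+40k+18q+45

(2q+5)(8k+9)

Group as (16kq+40k) + (18q+45) = 8k(2q+5) + 9(2q+5).
Both groups share the factor (2q+5).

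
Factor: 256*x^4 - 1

Difference of squares twice: with A = 4*x and B = 1, A⁴ − B⁴ = (A² − B²)(A² + B²), and A² − B² factors again.

(4*x + 1)*(4*x - 1)*(16*x^2 + 1)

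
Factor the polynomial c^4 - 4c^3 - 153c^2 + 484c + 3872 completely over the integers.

By the rational root theorem, c = -11 is a root, so (c + 11) is a factor; dividing leaves c^3 - 15c^2 + 12c + 352.
Then c = -4 is a root, so (c + 4) is a factor; dividing leaves c^2 - 19c + 88.
The remaining quadratic factors as (c - 11)(c - 8).

(c + 11)(c + 4)(c - 11)(c - 8)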